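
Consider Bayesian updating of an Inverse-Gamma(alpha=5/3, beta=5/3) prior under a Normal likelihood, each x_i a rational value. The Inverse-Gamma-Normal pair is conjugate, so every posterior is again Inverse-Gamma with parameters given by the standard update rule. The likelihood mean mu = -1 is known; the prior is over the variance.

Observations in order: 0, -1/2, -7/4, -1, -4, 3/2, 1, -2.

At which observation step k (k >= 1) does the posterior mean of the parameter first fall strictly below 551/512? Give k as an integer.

k = 4

obs 1: x=0 → posterior Inverse-Gamma(13/6, 13/6)
obs 2: x=-1/2 → posterior Inverse-Gamma(8/3, 55/24)
obs 3: x=-7/4 → posterior Inverse-Gamma(19/6, 247/96)
obs 4: x=-1 → posterior Inverse-Gamma(11/3, 247/96)
obs 5: x=-4 → posterior Inverse-Gamma(25/6, 679/96)
obs 6: x=3/2 → posterior Inverse-Gamma(14/3, 979/96)
obs 7: x=1 → posterior Inverse-Gamma(31/6, 1171/96)
obs 8: x=-2 → posterior Inverse-Gamma(17/3, 1219/96)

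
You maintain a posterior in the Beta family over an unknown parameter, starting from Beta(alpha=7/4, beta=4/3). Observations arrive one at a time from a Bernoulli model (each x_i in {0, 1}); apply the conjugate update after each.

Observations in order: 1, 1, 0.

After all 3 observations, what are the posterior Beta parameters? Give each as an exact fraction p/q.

alpha=15/4, beta=7/3

obs 1: x=1 → posterior Beta(11/4, 4/3)
obs 2: x=1 → posterior Beta(15/4, 4/3)
obs 3: x=0 → posterior Beta(15/4, 7/3)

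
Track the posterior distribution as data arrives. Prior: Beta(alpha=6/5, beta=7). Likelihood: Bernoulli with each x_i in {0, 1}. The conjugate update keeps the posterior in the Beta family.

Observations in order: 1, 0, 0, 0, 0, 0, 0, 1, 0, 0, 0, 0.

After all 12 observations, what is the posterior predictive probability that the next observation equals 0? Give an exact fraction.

85/101

obs 1: x=1 → posterior Beta(11/5, 7)
obs 2: x=0 → posterior Beta(11/5, 8)
obs 3: x=0 → posterior Beta(11/5, 9)
obs 4: x=0 → posterior Beta(11/5, 10)
obs 5: x=0 → posterior Beta(11/5, 11)
obs 6: x=0 → posterior Beta(11/5, 12)
obs 7: x=0 → posterior Beta(11/5, 13)
obs 8: x=1 → posterior Beta(16/5, 13)
obs 9: x=0 → posterior Beta(16/5, 14)
obs 10: x=0 → posterior Beta(16/5, 15)
obs 11: x=0 → posterior Beta(16/5, 16)
obs 12: x=0 → posterior Beta(16/5, 17)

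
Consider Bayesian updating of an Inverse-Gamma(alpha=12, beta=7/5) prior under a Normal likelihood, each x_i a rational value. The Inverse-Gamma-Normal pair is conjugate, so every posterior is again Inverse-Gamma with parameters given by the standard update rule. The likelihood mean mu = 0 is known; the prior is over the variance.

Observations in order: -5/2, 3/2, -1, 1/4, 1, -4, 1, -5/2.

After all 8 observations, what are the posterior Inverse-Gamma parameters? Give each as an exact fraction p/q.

obs 1: x=-5/2 → posterior Inverse-Gamma(25/2, 181/40)
obs 2: x=3/2 → posterior Inverse-Gamma(13, 113/20)
obs 3: x=-1 → posterior Inverse-Gamma(27/2, 123/20)
obs 4: x=1/4 → posterior Inverse-Gamma(14, 989/160)
obs 5: x=1 → posterior Inverse-Gamma(29/2, 1069/160)
obs 6: x=-4 → posterior Inverse-Gamma(15, 2349/160)
obs 7: x=1 → posterior Inverse-Gamma(31/2, 2429/160)
obs 8: x=-5/2 → posterior Inverse-Gamma(16, 2929/160)

alpha=16, beta=2929/160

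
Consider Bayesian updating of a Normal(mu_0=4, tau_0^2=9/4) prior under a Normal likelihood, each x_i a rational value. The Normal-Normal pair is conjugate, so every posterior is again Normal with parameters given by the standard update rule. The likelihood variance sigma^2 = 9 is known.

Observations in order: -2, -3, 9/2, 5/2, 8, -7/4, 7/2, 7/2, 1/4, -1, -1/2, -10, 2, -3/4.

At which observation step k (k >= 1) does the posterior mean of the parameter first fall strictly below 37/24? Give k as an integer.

obs 1: x=-2 → posterior Normal(14/5, 9/5)
obs 2: x=-3 → posterior Normal(11/6, 3/2)
obs 3: x=9/2 → posterior Normal(31/14, 9/7)
obs 4: x=5/2 → posterior Normal(9/4, 9/8)
obs 5: x=8 → posterior Normal(26/9, 1)
obs 6: x=-7/4 → posterior Normal(97/40, 9/10)
obs 7: x=7/2 → posterior Normal(111/44, 9/11)
obs 8: x=7/2 → posterior Normal(125/48, 3/4)
obs 9: x=1/4 → posterior Normal(63/26, 9/13)
obs 10: x=-1 → posterior Normal(61/28, 9/14)
obs 11: x=-1/2 → posterior Normal(2, 3/5)
obs 12: x=-10 → posterior Normal(5/4, 9/16)
obs 13: x=2 → posterior Normal(22/17, 9/17)
obs 14: x=-3/4 → posterior Normal(85/72, 1/2)

k = 12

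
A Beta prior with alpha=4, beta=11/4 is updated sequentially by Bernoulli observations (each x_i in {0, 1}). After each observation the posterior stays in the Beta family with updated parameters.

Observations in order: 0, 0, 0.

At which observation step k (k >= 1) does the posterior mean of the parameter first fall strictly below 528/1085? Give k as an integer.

k = 2

obs 1: x=0 → posterior Beta(4, 15/4)
obs 2: x=0 → posterior Beta(4, 19/4)
obs 3: x=0 → posterior Beta(4, 23/4)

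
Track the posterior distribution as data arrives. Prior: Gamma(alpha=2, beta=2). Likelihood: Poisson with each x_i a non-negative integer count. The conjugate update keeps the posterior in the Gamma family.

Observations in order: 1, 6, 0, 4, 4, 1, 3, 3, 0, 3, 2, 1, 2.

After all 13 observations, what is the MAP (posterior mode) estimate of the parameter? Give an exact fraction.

31/15

obs 1: x=1 → posterior Gamma(3, 3)
obs 2: x=6 → posterior Gamma(9, 4)
obs 3: x=0 → posterior Gamma(9, 5)
obs 4: x=4 → posterior Gamma(13, 6)
obs 5: x=4 → posterior Gamma(17, 7)
obs 6: x=1 → posterior Gamma(18, 8)
obs 7: x=3 → posterior Gamma(21, 9)
obs 8: x=3 → posterior Gamma(24, 10)
obs 9: x=0 → posterior Gamma(24, 11)
obs 10: x=3 → posterior Gamma(27, 12)
obs 11: x=2 → posterior Gamma(29, 13)
obs 12: x=1 → posterior Gamma(30, 14)
obs 13: x=2 → posterior Gamma(32, 15)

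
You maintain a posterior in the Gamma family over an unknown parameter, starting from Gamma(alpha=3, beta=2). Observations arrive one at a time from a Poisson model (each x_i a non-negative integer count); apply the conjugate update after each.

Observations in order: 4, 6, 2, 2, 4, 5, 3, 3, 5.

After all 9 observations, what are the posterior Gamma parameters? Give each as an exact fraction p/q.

obs 1: x=4 → posterior Gamma(7, 3)
obs 2: x=6 → posterior Gamma(13, 4)
obs 3: x=2 → posterior Gamma(15, 5)
obs 4: x=2 → posterior Gamma(17, 6)
obs 5: x=4 → posterior Gamma(21, 7)
obs 6: x=5 → posterior Gamma(26, 8)
obs 7: x=3 → posterior Gamma(29, 9)
obs 8: x=3 → posterior Gamma(32, 10)
obs 9: x=5 → posterior Gamma(37, 11)

alpha=37, beta=11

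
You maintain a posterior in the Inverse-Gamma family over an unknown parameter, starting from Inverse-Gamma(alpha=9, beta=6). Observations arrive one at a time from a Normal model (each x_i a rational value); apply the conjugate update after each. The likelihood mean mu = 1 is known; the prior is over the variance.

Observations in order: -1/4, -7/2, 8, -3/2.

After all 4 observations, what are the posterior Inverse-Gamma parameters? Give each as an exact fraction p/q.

obs 1: x=-1/4 → posterior Inverse-Gamma(19/2, 217/32)
obs 2: x=-7/2 → posterior Inverse-Gamma(10, 541/32)
obs 3: x=8 → posterior Inverse-Gamma(21/2, 1325/32)
obs 4: x=-3/2 → posterior Inverse-Gamma(11, 1425/32)

alpha=11, beta=1425/32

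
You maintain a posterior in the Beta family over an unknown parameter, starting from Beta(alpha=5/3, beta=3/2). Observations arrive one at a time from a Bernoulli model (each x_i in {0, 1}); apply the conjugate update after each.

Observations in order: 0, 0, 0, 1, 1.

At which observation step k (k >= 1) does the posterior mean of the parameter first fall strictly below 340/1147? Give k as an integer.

obs 1: x=0 → posterior Beta(5/3, 5/2)
obs 2: x=0 → posterior Beta(5/3, 7/2)
obs 3: x=0 → posterior Beta(5/3, 9/2)
obs 4: x=1 → posterior Beta(8/3, 9/2)
obs 5: x=1 → posterior Beta(11/3, 9/2)

k = 3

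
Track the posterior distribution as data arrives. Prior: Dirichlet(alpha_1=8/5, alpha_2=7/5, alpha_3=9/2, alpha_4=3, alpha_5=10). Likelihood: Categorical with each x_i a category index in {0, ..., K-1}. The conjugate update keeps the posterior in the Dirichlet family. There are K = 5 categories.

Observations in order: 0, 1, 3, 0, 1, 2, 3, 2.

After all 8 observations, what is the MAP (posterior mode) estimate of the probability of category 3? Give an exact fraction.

8/47

obs 1: x=0 → posterior Dirichlet(13/5, 7/5, 9/2, 3, 10)
obs 2: x=1 → posterior Dirichlet(13/5, 12/5, 9/2, 3, 10)
obs 3: x=3 → posterior Dirichlet(13/5, 12/5, 9/2, 4, 10)
obs 4: x=0 → posterior Dirichlet(18/5, 12/5, 9/2, 4, 10)
obs 5: x=1 → posterior Dirichlet(18/5, 17/5, 9/2, 4, 10)
obs 6: x=2 → posterior Dirichlet(18/5, 17/5, 11/2, 4, 10)
obs 7: x=3 → posterior Dirichlet(18/5, 17/5, 11/2, 5, 10)
obs 8: x=2 → posterior Dirichlet(18/5, 17/5, 13/2, 5, 10)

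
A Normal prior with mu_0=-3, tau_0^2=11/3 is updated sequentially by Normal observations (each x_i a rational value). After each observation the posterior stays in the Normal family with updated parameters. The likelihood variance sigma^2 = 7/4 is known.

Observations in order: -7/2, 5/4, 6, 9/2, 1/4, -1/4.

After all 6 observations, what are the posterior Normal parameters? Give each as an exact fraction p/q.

obs 1: x=-7/2 → posterior Normal(-217/65, 77/65)
obs 2: x=5/4 → posterior Normal(-162/109, 77/109)
obs 3: x=6 → posterior Normal(2/3, 77/153)
obs 4: x=9/2 → posterior Normal(300/197, 77/197)
obs 5: x=1/4 → posterior Normal(311/241, 77/241)
obs 6: x=-1/4 → posterior Normal(20/19, 77/285)

mu_0=20/19, tau_0^2=77/285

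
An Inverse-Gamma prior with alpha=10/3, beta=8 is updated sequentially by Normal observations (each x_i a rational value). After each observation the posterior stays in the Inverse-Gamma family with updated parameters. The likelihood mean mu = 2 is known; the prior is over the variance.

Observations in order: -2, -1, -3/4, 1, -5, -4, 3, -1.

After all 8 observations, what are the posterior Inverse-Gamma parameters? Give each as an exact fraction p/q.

obs 1: x=-2 → posterior Inverse-Gamma(23/6, 16)
obs 2: x=-1 → posterior Inverse-Gamma(13/3, 41/2)
obs 3: x=-3/4 → posterior Inverse-Gamma(29/6, 777/32)
obs 4: x=1 → posterior Inverse-Gamma(16/3, 793/32)
obs 5: x=-5 → posterior Inverse-Gamma(35/6, 1577/32)
obs 6: x=-4 → posterior Inverse-Gamma(19/3, 2153/32)
obs 7: x=3 → posterior Inverse-Gamma(41/6, 2169/32)
obs 8: x=-1 → posterior Inverse-Gamma(22/3, 2313/32)

alpha=22/3, beta=2313/32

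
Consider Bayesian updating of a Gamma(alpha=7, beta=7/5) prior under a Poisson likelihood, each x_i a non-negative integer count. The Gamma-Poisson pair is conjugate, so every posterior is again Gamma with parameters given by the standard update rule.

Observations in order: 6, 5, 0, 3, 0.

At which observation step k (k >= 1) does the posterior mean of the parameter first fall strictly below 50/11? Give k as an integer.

k = 3

obs 1: x=6 → posterior Gamma(13, 12/5)
obs 2: x=5 → posterior Gamma(18, 17/5)
obs 3: x=0 → posterior Gamma(18, 22/5)
obs 4: x=3 → posterior Gamma(21, 27/5)
obs 5: x=0 → posterior Gamma(21, 32/5)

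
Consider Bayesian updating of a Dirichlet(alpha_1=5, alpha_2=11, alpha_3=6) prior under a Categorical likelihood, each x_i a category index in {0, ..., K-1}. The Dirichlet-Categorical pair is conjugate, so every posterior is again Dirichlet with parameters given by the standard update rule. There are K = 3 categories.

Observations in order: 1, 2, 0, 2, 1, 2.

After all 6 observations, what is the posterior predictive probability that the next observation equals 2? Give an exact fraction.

9/28

obs 1: x=1 → posterior Dirichlet(5, 12, 6)
obs 2: x=2 → posterior Dirichlet(5, 12, 7)
obs 3: x=0 → posterior Dirichlet(6, 12, 7)
obs 4: x=2 → posterior Dirichlet(6, 12, 8)
obs 5: x=1 → posterior Dirichlet(6, 13, 8)
obs 6: x=2 → posterior Dirichlet(6, 13, 9)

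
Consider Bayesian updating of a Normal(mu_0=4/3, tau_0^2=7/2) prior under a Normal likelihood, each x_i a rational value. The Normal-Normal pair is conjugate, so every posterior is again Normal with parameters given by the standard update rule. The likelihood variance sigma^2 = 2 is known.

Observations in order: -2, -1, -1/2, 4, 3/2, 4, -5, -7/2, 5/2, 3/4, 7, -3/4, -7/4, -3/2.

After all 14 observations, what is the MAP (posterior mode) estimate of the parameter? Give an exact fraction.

obs 1: x=-2 → posterior Normal(-26/33, 14/11)
obs 2: x=-1 → posterior Normal(-47/54, 7/9)
obs 3: x=-1/2 → posterior Normal(-23/30, 14/25)
obs 4: x=4 → posterior Normal(53/192, 7/16)
obs 5: x=3/2 → posterior Normal(58/117, 14/39)
obs 6: x=4 → posterior Normal(71/69, 7/23)
obs 7: x=-5 → posterior Normal(37/159, 14/53)
obs 8: x=-7/2 → posterior Normal(-73/360, 7/30)
obs 9: x=5/2 → posterior Normal(16/201, 14/67)
obs 10: x=3/4 → posterior Normal(127/888, 7/37)
obs 11: x=7 → posterior Normal(715/972, 14/81)
obs 12: x=-3/4 → posterior Normal(163/264, 7/44)
obs 13: x=-7/4 → posterior Normal(101/228, 14/95)
obs 14: x=-3/2 → posterior Normal(379/1224, 7/51)

379/1224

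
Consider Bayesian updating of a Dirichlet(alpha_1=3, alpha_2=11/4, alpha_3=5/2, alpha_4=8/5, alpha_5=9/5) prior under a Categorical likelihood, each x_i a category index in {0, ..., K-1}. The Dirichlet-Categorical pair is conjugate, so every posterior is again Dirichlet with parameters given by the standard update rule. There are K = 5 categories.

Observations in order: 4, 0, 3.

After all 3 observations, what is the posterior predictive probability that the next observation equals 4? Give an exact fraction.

obs 1: x=4 → posterior Dirichlet(3, 11/4, 5/2, 8/5, 14/5)
obs 2: x=0 → posterior Dirichlet(4, 11/4, 5/2, 8/5, 14/5)
obs 3: x=3 → posterior Dirichlet(4, 11/4, 5/2, 13/5, 14/5)

56/293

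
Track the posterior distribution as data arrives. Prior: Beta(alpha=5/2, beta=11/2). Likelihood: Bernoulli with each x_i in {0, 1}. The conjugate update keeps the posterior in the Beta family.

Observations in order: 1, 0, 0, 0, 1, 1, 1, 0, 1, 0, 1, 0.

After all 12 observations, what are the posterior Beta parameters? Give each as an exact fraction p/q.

obs 1: x=1 → posterior Beta(7/2, 11/2)
obs 2: x=0 → posterior Beta(7/2, 13/2)
obs 3: x=0 → posterior Beta(7/2, 15/2)
obs 4: x=0 → posterior Beta(7/2, 17/2)
obs 5: x=1 → posterior Beta(9/2, 17/2)
obs 6: x=1 → posterior Beta(11/2, 17/2)
obs 7: x=1 → posterior Beta(13/2, 17/2)
obs 8: x=0 → posterior Beta(13/2, 19/2)
obs 9: x=1 → posterior Beta(15/2, 19/2)
obs 10: x=0 → posterior Beta(15/2, 21/2)
obs 11: x=1 → posterior Beta(17/2, 21/2)
obs 12: x=0 → posterior Beta(17/2, 23/2)

alpha=17/2, beta=23/2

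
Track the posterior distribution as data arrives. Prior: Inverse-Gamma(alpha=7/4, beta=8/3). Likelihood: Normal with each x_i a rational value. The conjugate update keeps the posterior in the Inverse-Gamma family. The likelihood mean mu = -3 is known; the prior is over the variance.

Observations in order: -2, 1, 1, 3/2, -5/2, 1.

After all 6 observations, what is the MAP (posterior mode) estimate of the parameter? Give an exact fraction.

449/69

obs 1: x=-2 → posterior Inverse-Gamma(9/4, 19/6)
obs 2: x=1 → posterior Inverse-Gamma(11/4, 67/6)
obs 3: x=1 → posterior Inverse-Gamma(13/4, 115/6)
obs 4: x=3/2 → posterior Inverse-Gamma(15/4, 703/24)
obs 5: x=-5/2 → posterior Inverse-Gamma(17/4, 353/12)
obs 6: x=1 → posterior Inverse-Gamma(19/4, 449/12)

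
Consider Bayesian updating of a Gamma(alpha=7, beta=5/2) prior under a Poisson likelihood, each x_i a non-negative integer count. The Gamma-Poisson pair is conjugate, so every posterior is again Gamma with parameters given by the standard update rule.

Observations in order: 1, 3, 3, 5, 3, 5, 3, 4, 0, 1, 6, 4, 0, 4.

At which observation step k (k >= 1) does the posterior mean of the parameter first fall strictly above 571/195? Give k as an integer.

k = 5

obs 1: x=1 → posterior Gamma(8, 7/2)
obs 2: x=3 → posterior Gamma(11, 9/2)
obs 3: x=3 → posterior Gamma(14, 11/2)
obs 4: x=5 → posterior Gamma(19, 13/2)
obs 5: x=3 → posterior Gamma(22, 15/2)
obs 6: x=5 → posterior Gamma(27, 17/2)
obs 7: x=3 → posterior Gamma(30, 19/2)
obs 8: x=4 → posterior Gamma(34, 21/2)
obs 9: x=0 → posterior Gamma(34, 23/2)
obs 10: x=1 → posterior Gamma(35, 25/2)
obs 11: x=6 → posterior Gamma(41, 27/2)
obs 12: x=4 → posterior Gamma(45, 29/2)
obs 13: x=0 → posterior Gamma(45, 31/2)
obs 14: x=4 → posterior Gamma(49, 33/2)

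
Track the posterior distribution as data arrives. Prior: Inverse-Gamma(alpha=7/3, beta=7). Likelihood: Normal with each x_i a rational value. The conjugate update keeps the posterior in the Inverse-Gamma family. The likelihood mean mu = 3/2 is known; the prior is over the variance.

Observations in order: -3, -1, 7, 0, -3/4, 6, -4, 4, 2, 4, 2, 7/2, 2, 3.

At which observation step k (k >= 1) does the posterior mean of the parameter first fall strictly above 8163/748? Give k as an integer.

k = 3

obs 1: x=-3 → posterior Inverse-Gamma(17/6, 137/8)
obs 2: x=-1 → posterior Inverse-Gamma(10/3, 81/4)
obs 3: x=7 → posterior Inverse-Gamma(23/6, 283/8)
obs 4: x=0 → posterior Inverse-Gamma(13/3, 73/2)
obs 5: x=-3/4 → posterior Inverse-Gamma(29/6, 1249/32)
obs 6: x=6 → posterior Inverse-Gamma(16/3, 1573/32)
obs 7: x=-4 → posterior Inverse-Gamma(35/6, 2057/32)
obs 8: x=4 → posterior Inverse-Gamma(19/3, 2157/32)
obs 9: x=2 → posterior Inverse-Gamma(41/6, 2161/32)
obs 10: x=4 → posterior Inverse-Gamma(22/3, 2261/32)
obs 11: x=2 → posterior Inverse-Gamma(47/6, 2265/32)
obs 12: x=7/2 → posterior Inverse-Gamma(25/3, 2329/32)
obs 13: x=2 → posterior Inverse-Gamma(53/6, 2333/32)
obs 14: x=3 → posterior Inverse-Gamma(28/3, 2369/32)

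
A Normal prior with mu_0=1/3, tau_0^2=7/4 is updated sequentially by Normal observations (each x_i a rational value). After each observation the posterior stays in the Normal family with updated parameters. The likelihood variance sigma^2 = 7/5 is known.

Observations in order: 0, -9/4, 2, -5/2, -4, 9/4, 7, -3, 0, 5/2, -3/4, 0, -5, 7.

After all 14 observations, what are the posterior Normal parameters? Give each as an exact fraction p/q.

obs 1: x=0 → posterior Normal(4/27, 7/9)
obs 2: x=-9/4 → posterior Normal(-17/24, 1/2)
obs 3: x=2 → posterior Normal(1/228, 7/19)
obs 4: x=-5/2 → posterior Normal(-149/288, 7/24)
obs 5: x=-4 → posterior Normal(-389/348, 7/29)
obs 6: x=9/4 → posterior Normal(-127/204, 7/34)
obs 7: x=7 → posterior Normal(83/234, 7/39)
obs 8: x=-3 → posterior Normal(-7/264, 7/44)
obs 9: x=0 → posterior Normal(-1/42, 1/7)
obs 10: x=5/2 → posterior Normal(17/81, 7/54)
obs 11: x=-3/4 → posterior Normal(91/708, 7/59)
obs 12: x=0 → posterior Normal(91/768, 7/64)
obs 13: x=-5 → posterior Normal(-209/828, 7/69)
obs 14: x=7 → posterior Normal(211/888, 7/74)

mu_0=211/888, tau_0^2=7/74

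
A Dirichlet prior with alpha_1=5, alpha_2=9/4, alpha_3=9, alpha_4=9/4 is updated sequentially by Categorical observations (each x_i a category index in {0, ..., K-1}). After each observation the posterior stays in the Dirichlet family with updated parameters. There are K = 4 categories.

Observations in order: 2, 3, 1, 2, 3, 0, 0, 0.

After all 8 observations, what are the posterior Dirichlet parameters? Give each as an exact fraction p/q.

alpha_1=8, alpha_2=13/4, alpha_3=11, alpha_4=17/4

obs 1: x=2 → posterior Dirichlet(5, 9/4, 10, 9/4)
obs 2: x=3 → posterior Dirichlet(5, 9/4, 10, 13/4)
obs 3: x=1 → posterior Dirichlet(5, 13/4, 10, 13/4)
obs 4: x=2 → posterior Dirichlet(5, 13/4, 11, 13/4)
obs 5: x=3 → posterior Dirichlet(5, 13/4, 11, 17/4)
obs 6: x=0 → posterior Dirichlet(6, 13/4, 11, 17/4)
obs 7: x=0 → posterior Dirichlet(7, 13/4, 11, 17/4)
obs 8: x=0 → posterior Dirichlet(8, 13/4, 11, 17/4)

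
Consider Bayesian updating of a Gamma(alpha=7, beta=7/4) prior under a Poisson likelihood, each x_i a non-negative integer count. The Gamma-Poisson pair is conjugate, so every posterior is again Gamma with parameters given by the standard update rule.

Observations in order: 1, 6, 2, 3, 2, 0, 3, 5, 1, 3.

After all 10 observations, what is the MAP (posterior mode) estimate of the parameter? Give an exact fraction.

128/47

obs 1: x=1 → posterior Gamma(8, 11/4)
obs 2: x=6 → posterior Gamma(14, 15/4)
obs 3: x=2 → posterior Gamma(16, 19/4)
obs 4: x=3 → posterior Gamma(19, 23/4)
obs 5: x=2 → posterior Gamma(21, 27/4)
obs 6: x=0 → posterior Gamma(21, 31/4)
obs 7: x=3 → posterior Gamma(24, 35/4)
obs 8: x=5 → posterior Gamma(29, 39/4)
obs 9: x=1 → posterior Gamma(30, 43/4)
obs 10: x=3 → posterior Gamma(33, 47/4)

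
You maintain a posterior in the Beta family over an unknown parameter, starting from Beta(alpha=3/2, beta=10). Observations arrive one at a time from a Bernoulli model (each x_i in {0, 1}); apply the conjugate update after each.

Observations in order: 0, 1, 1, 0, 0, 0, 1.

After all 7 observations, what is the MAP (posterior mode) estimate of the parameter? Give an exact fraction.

obs 1: x=0 → posterior Beta(3/2, 11)
obs 2: x=1 → posterior Beta(5/2, 11)
obs 3: x=1 → posterior Beta(7/2, 11)
obs 4: x=0 → posterior Beta(7/2, 12)
obs 5: x=0 → posterior Beta(7/2, 13)
obs 6: x=0 → posterior Beta(7/2, 14)
obs 7: x=1 → posterior Beta(9/2, 14)

7/33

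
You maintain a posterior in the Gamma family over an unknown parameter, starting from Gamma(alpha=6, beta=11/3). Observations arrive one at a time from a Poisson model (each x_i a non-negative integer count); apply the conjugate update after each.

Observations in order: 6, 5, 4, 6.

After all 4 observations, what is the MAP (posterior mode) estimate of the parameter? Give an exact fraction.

78/23

obs 1: x=6 → posterior Gamma(12, 14/3)
obs 2: x=5 → posterior Gamma(17, 17/3)
obs 3: x=4 → posterior Gamma(21, 20/3)
obs 4: x=6 → posterior Gamma(27, 23/3)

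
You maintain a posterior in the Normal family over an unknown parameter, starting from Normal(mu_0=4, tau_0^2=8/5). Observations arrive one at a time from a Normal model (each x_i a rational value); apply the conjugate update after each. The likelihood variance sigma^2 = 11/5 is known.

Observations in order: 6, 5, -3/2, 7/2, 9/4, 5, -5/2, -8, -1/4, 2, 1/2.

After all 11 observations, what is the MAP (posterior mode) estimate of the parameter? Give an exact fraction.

obs 1: x=6 → posterior Normal(92/19, 88/95)
obs 2: x=5 → posterior Normal(44/9, 88/135)
obs 3: x=-3/2 → posterior Normal(24/7, 88/175)
obs 4: x=7/2 → posterior Normal(148/43, 88/215)
obs 5: x=9/4 → posterior Normal(166/51, 88/255)
obs 6: x=5 → posterior Normal(206/59, 88/295)
obs 7: x=-5/2 → posterior Normal(186/67, 88/335)
obs 8: x=-8 → posterior Normal(122/75, 88/375)
obs 9: x=-1/4 → posterior Normal(120/83, 88/415)
obs 10: x=2 → posterior Normal(136/91, 88/455)
obs 11: x=1/2 → posterior Normal(140/99, 8/45)

140/99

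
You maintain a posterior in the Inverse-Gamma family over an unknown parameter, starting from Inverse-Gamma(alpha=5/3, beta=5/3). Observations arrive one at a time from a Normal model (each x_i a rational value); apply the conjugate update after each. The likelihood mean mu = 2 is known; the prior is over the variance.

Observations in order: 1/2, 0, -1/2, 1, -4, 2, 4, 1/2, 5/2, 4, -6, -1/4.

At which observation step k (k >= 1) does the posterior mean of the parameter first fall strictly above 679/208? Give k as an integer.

obs 1: x=1/2 → posterior Inverse-Gamma(13/6, 67/24)
obs 2: x=0 → posterior Inverse-Gamma(8/3, 115/24)
obs 3: x=-1/2 → posterior Inverse-Gamma(19/6, 95/12)
obs 4: x=1 → posterior Inverse-Gamma(11/3, 101/12)
obs 5: x=-4 → posterior Inverse-Gamma(25/6, 317/12)
obs 6: x=2 → posterior Inverse-Gamma(14/3, 317/12)
obs 7: x=4 → posterior Inverse-Gamma(31/6, 341/12)
obs 8: x=1/2 → posterior Inverse-Gamma(17/3, 709/24)
obs 9: x=5/2 → posterior Inverse-Gamma(37/6, 89/3)
obs 10: x=4 → posterior Inverse-Gamma(20/3, 95/3)
obs 11: x=-6 → posterior Inverse-Gamma(43/6, 191/3)
obs 12: x=-1/4 → posterior Inverse-Gamma(23/3, 6355/96)

k = 3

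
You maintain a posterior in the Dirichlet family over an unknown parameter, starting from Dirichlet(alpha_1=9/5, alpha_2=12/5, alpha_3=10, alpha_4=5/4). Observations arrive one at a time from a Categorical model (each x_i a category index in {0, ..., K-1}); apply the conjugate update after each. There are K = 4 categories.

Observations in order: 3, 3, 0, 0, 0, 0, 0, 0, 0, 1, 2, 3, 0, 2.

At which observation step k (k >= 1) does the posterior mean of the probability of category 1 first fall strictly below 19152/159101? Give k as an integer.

obs 1: x=3 → posterior Dirichlet(9/5, 12/5, 10, 9/4)
obs 2: x=3 → posterior Dirichlet(9/5, 12/5, 10, 13/4)
obs 3: x=0 → posterior Dirichlet(14/5, 12/5, 10, 13/4)
obs 4: x=0 → posterior Dirichlet(19/5, 12/5, 10, 13/4)
obs 5: x=0 → posterior Dirichlet(24/5, 12/5, 10, 13/4)
obs 6: x=0 → posterior Dirichlet(29/5, 12/5, 10, 13/4)
obs 7: x=0 → posterior Dirichlet(34/5, 12/5, 10, 13/4)
obs 8: x=0 → posterior Dirichlet(39/5, 12/5, 10, 13/4)
obs 9: x=0 → posterior Dirichlet(44/5, 12/5, 10, 13/4)
obs 10: x=1 → posterior Dirichlet(44/5, 17/5, 10, 13/4)
obs 11: x=2 → posterior Dirichlet(44/5, 17/5, 11, 13/4)
obs 12: x=3 → posterior Dirichlet(44/5, 17/5, 11, 17/4)
obs 13: x=0 → posterior Dirichlet(49/5, 17/5, 11, 17/4)
obs 14: x=2 → posterior Dirichlet(49/5, 17/5, 12, 17/4)

k = 5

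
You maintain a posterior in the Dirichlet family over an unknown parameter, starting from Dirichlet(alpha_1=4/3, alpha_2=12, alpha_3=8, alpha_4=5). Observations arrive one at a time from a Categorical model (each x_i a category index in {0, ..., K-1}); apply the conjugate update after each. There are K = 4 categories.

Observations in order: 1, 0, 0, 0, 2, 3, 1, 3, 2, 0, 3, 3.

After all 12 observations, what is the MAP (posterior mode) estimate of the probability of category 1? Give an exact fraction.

39/103

obs 1: x=1 → posterior Dirichlet(4/3, 13, 8, 5)
obs 2: x=0 → posterior Dirichlet(7/3, 13, 8, 5)
obs 3: x=0 → posterior Dirichlet(10/3, 13, 8, 5)
obs 4: x=0 → posterior Dirichlet(13/3, 13, 8, 5)
obs 5: x=2 → posterior Dirichlet(13/3, 13, 9, 5)
obs 6: x=3 → posterior Dirichlet(13/3, 13, 9, 6)
obs 7: x=1 → posterior Dirichlet(13/3, 14, 9, 6)
obs 8: x=3 → posterior Dirichlet(13/3, 14, 9, 7)
obs 9: x=2 → posterior Dirichlet(13/3, 14, 10, 7)
obs 10: x=0 → posterior Dirichlet(16/3, 14, 10, 7)
obs 11: x=3 → posterior Dirichlet(16/3, 14, 10, 8)
obs 12: x=3 → posterior Dirichlet(16/3, 14, 10, 9)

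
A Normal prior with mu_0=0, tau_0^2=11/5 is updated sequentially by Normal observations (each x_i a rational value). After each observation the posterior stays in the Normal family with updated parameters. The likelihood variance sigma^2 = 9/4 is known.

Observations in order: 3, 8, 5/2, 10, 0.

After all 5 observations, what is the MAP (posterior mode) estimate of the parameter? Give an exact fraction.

1034/265

obs 1: x=3 → posterior Normal(132/89, 99/89)
obs 2: x=8 → posterior Normal(484/133, 99/133)
obs 3: x=5/2 → posterior Normal(198/59, 33/59)
obs 4: x=10 → posterior Normal(1034/221, 99/221)
obs 5: x=0 → posterior Normal(1034/265, 99/265)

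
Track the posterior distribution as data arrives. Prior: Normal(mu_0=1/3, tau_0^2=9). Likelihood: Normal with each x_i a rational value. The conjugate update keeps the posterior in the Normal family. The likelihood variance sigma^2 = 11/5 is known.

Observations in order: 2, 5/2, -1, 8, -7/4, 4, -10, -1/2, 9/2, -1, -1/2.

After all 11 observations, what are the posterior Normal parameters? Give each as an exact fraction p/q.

obs 1: x=2 → posterior Normal(281/168, 99/56)
obs 2: x=5/2 → posterior Normal(1237/606, 99/101)
obs 3: x=-1 → posterior Normal(967/876, 99/146)
obs 4: x=8 → posterior Normal(3127/1146, 99/191)
obs 5: x=-7/4 → posterior Normal(5309/2832, 99/236)
obs 6: x=4 → posterior Normal(7469/3372, 99/281)
obs 7: x=-10 → posterior Normal(2069/3912, 99/326)
obs 8: x=-1/2 → posterior Normal(257/636, 99/371)
obs 9: x=9/2 → posterior Normal(4229/4992, 99/416)
obs 10: x=-1 → posterior Normal(3689/5532, 99/461)
obs 11: x=-1/2 → posterior Normal(3419/6072, 9/46)

mu_0=3419/6072, tau_0^2=9/46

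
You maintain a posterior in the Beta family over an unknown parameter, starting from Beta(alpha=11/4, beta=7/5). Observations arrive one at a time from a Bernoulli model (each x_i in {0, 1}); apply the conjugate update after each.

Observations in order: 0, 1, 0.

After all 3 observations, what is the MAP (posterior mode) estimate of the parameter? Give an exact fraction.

55/103

obs 1: x=0 → posterior Beta(11/4, 12/5)
obs 2: x=1 → posterior Beta(15/4, 12/5)
obs 3: x=0 → posterior Beta(15/4, 17/5)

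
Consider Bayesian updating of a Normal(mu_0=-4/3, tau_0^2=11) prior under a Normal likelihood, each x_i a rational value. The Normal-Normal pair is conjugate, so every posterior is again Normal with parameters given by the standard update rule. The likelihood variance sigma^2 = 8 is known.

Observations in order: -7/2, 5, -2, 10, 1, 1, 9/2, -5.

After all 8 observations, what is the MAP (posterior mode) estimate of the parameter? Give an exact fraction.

obs 1: x=-7/2 → posterior Normal(-295/114, 88/19)
obs 2: x=5 → posterior Normal(7/36, 44/15)
obs 3: x=-2 → posterior Normal(-97/246, 88/41)
obs 4: x=10 → posterior Normal(563/312, 22/13)
obs 5: x=1 → posterior Normal(629/378, 88/63)
obs 6: x=1 → posterior Normal(695/444, 44/37)
obs 7: x=9/2 → posterior Normal(496/255, 88/85)
obs 8: x=-5 → posterior Normal(331/288, 11/12)

331/288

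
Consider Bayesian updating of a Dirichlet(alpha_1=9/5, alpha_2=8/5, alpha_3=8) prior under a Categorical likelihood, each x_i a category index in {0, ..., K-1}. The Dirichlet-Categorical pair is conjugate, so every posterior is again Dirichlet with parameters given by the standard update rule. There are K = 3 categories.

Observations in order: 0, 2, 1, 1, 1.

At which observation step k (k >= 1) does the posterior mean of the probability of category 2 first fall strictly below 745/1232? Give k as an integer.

obs 1: x=0 → posterior Dirichlet(14/5, 8/5, 8)
obs 2: x=2 → posterior Dirichlet(14/5, 8/5, 9)
obs 3: x=1 → posterior Dirichlet(14/5, 13/5, 9)
obs 4: x=1 → posterior Dirichlet(14/5, 18/5, 9)
obs 5: x=1 → posterior Dirichlet(14/5, 23/5, 9)

k = 4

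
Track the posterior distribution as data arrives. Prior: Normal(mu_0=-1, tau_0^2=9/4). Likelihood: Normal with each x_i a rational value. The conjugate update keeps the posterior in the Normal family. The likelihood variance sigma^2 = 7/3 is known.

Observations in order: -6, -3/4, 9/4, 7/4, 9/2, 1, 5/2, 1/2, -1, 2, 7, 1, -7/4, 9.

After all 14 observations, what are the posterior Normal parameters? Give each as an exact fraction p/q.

obs 1: x=-6 → posterior Normal(-38/11, 63/55)
obs 2: x=-3/4 → posterior Normal(-841/328, 63/82)
obs 3: x=9/4 → posterior Normal(-299/218, 63/109)
obs 4: x=7/4 → posterior Normal(-409/544, 63/136)
obs 5: x=9/2 → posterior Normal(77/652, 63/163)
obs 6: x=1 → posterior Normal(37/152, 63/190)
obs 7: x=5/2 → posterior Normal(65/124, 9/31)
obs 8: x=1/2 → posterior Normal(509/976, 63/244)
obs 9: x=-1 → posterior Normal(401/1084, 63/271)
obs 10: x=2 → posterior Normal(617/1192, 63/298)
obs 11: x=7 → posterior Normal(1373/1300, 63/325)
obs 12: x=1 → posterior Normal(1481/1408, 63/352)
obs 13: x=-7/4 → posterior Normal(323/379, 63/379)
obs 14: x=9 → posterior Normal(283/203, 9/58)

mu_0=283/203, tau_0^2=9/58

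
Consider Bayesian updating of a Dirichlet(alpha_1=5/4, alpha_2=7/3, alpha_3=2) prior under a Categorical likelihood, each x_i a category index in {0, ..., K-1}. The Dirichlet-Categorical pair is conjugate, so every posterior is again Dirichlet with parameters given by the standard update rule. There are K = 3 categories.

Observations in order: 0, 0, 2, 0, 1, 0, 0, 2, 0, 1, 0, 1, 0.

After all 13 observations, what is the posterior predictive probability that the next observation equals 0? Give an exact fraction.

111/223

obs 1: x=0 → posterior Dirichlet(9/4, 7/3, 2)
obs 2: x=0 → posterior Dirichlet(13/4, 7/3, 2)
obs 3: x=2 → posterior Dirichlet(13/4, 7/3, 3)
obs 4: x=0 → posterior Dirichlet(17/4, 7/3, 3)
obs 5: x=1 → posterior Dirichlet(17/4, 10/3, 3)
obs 6: x=0 → posterior Dirichlet(21/4, 10/3, 3)
obs 7: x=0 → posterior Dirichlet(25/4, 10/3, 3)
obs 8: x=2 → posterior Dirichlet(25/4, 10/3, 4)
obs 9: x=0 → posterior Dirichlet(29/4, 10/3, 4)
obs 10: x=1 → posterior Dirichlet(29/4, 13/3, 4)
obs 11: x=0 → posterior Dirichlet(33/4, 13/3, 4)
obs 12: x=1 → posterior Dirichlet(33/4, 16/3, 4)
obs 13: x=0 → posterior Dirichlet(37/4, 16/3, 4)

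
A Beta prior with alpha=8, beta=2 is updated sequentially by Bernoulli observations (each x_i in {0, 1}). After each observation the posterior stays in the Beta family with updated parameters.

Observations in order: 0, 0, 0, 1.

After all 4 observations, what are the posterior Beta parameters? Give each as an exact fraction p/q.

obs 1: x=0 → posterior Beta(8, 3)
obs 2: x=0 → posterior Beta(8, 4)
obs 3: x=0 → posterior Beta(8, 5)
obs 4: x=1 → posterior Beta(9, 5)

alpha=9, beta=5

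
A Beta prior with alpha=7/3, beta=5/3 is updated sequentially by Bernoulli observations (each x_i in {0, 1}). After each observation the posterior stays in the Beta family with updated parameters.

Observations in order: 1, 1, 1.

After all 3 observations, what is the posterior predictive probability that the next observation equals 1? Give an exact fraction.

obs 1: x=1 → posterior Beta(10/3, 5/3)
obs 2: x=1 → posterior Beta(13/3, 5/3)
obs 3: x=1 → posterior Beta(16/3, 5/3)

16/21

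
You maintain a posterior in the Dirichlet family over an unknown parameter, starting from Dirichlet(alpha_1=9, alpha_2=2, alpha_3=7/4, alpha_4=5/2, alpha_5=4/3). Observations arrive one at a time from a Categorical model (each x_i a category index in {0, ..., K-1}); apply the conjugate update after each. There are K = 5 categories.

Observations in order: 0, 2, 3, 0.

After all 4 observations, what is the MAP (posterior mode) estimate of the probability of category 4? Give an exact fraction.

obs 1: x=0 → posterior Dirichlet(10, 2, 7/4, 5/2, 4/3)
obs 2: x=2 → posterior Dirichlet(10, 2, 11/4, 5/2, 4/3)
obs 3: x=3 → posterior Dirichlet(10, 2, 11/4, 7/2, 4/3)
obs 4: x=0 → posterior Dirichlet(11, 2, 11/4, 7/2, 4/3)

4/187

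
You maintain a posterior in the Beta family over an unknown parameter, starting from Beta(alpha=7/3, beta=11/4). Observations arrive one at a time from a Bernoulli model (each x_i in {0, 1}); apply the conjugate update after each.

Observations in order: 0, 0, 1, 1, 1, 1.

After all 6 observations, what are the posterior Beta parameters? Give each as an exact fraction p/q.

obs 1: x=0 → posterior Beta(7/3, 15/4)
obs 2: x=0 → posterior Beta(7/3, 19/4)
obs 3: x=1 → posterior Beta(10/3, 19/4)
obs 4: x=1 → posterior Beta(13/3, 19/4)
obs 5: x=1 → posterior Beta(16/3, 19/4)
obs 6: x=1 → posterior Beta(19/3, 19/4)

alpha=19/3, beta=19/4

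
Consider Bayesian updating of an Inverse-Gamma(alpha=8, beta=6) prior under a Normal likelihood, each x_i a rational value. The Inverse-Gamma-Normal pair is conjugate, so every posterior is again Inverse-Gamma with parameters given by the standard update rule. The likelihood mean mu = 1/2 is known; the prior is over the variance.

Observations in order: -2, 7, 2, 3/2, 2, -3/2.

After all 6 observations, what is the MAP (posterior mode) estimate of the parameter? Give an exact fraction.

obs 1: x=-2 → posterior Inverse-Gamma(17/2, 73/8)
obs 2: x=7 → posterior Inverse-Gamma(9, 121/4)
obs 3: x=2 → posterior Inverse-Gamma(19/2, 251/8)
obs 4: x=3/2 → posterior Inverse-Gamma(10, 255/8)
obs 5: x=2 → posterior Inverse-Gamma(21/2, 33)
obs 6: x=-3/2 → posterior Inverse-Gamma(11, 35)

35/12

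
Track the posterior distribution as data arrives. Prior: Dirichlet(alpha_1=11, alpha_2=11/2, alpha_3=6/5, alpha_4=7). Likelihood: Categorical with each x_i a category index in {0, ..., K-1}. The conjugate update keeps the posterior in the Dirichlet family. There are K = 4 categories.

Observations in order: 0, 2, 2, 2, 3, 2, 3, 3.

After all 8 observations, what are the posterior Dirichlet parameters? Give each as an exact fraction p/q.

alpha_1=12, alpha_2=11/2, alpha_3=26/5, alpha_4=10

obs 1: x=0 → posterior Dirichlet(12, 11/2, 6/5, 7)
obs 2: x=2 → posterior Dirichlet(12, 11/2, 11/5, 7)
obs 3: x=2 → posterior Dirichlet(12, 11/2, 16/5, 7)
obs 4: x=2 → posterior Dirichlet(12, 11/2, 21/5, 7)
obs 5: x=3 → posterior Dirichlet(12, 11/2, 21/5, 8)
obs 6: x=2 → posterior Dirichlet(12, 11/2, 26/5, 8)
obs 7: x=3 → posterior Dirichlet(12, 11/2, 26/5, 9)
obs 8: x=3 → posterior Dirichlet(12, 11/2, 26/5, 10)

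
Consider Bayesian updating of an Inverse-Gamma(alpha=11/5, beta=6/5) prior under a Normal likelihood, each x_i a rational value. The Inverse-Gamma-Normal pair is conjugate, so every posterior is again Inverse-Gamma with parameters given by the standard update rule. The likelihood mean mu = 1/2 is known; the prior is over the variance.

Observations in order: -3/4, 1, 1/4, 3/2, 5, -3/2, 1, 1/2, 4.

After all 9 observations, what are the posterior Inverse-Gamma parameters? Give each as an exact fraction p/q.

obs 1: x=-3/4 → posterior Inverse-Gamma(27/10, 317/160)
obs 2: x=1 → posterior Inverse-Gamma(16/5, 337/160)
obs 3: x=1/4 → posterior Inverse-Gamma(37/10, 171/80)
obs 4: x=3/2 → posterior Inverse-Gamma(21/5, 211/80)
obs 5: x=5 → posterior Inverse-Gamma(47/10, 1021/80)
obs 6: x=-3/2 → posterior Inverse-Gamma(26/5, 1181/80)
obs 7: x=1 → posterior Inverse-Gamma(57/10, 1191/80)
obs 8: x=1/2 → posterior Inverse-Gamma(31/5, 1191/80)
obs 9: x=4 → posterior Inverse-Gamma(67/10, 1681/80)

alpha=67/10, beta=1681/80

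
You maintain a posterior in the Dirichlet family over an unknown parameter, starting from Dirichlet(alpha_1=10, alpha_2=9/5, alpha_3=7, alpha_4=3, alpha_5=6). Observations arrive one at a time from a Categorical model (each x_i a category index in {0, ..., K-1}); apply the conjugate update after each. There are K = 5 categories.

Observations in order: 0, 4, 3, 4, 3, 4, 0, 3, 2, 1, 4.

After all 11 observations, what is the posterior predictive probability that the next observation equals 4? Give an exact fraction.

25/97

obs 1: x=0 → posterior Dirichlet(11, 9/5, 7, 3, 6)
obs 2: x=4 → posterior Dirichlet(11, 9/5, 7, 3, 7)
obs 3: x=3 → posterior Dirichlet(11, 9/5, 7, 4, 7)
obs 4: x=4 → posterior Dirichlet(11, 9/5, 7, 4, 8)
obs 5: x=3 → posterior Dirichlet(11, 9/5, 7, 5, 8)
obs 6: x=4 → posterior Dirichlet(11, 9/5, 7, 5, 9)
obs 7: x=0 → posterior Dirichlet(12, 9/5, 7, 5, 9)
obs 8: x=3 → posterior Dirichlet(12, 9/5, 7, 6, 9)
obs 9: x=2 → posterior Dirichlet(12, 9/5, 8, 6, 9)
obs 10: x=1 → posterior Dirichlet(12, 14/5, 8, 6, 9)
obs 11: x=4 → posterior Dirichlet(12, 14/5, 8, 6, 10)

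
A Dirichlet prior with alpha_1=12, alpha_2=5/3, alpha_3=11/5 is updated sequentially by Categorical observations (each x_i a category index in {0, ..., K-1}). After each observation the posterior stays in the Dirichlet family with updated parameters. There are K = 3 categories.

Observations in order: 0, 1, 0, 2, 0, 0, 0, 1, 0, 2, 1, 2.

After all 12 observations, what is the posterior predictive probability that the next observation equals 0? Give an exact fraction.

obs 1: x=0 → posterior Dirichlet(13, 5/3, 11/5)
obs 2: x=1 → posterior Dirichlet(13, 8/3, 11/5)
obs 3: x=0 → posterior Dirichlet(14, 8/3, 11/5)
obs 4: x=2 → posterior Dirichlet(14, 8/3, 16/5)
obs 5: x=0 → posterior Dirichlet(15, 8/3, 16/5)
obs 6: x=0 → posterior Dirichlet(16, 8/3, 16/5)
obs 7: x=0 → posterior Dirichlet(17, 8/3, 16/5)
obs 8: x=1 → posterior Dirichlet(17, 11/3, 16/5)
obs 9: x=0 → posterior Dirichlet(18, 11/3, 16/5)
obs 10: x=2 → posterior Dirichlet(18, 11/3, 21/5)
obs 11: x=1 → posterior Dirichlet(18, 14/3, 21/5)
obs 12: x=2 → posterior Dirichlet(18, 14/3, 26/5)

135/209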